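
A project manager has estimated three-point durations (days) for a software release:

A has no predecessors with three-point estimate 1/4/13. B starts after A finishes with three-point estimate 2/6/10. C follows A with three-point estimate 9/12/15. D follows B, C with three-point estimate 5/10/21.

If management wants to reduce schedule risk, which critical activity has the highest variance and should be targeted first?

te_A = (1 + 4·4 + 13)/6 = 30/6 = 5; σ²_A = ((13−1)/6)² = 4.000
te_B = (2 + 4·6 + 10)/6 = 36/6 = 6; σ²_B = ((10−2)/6)² = 1.778
te_C = (9 + 4·12 + 15)/6 = 72/6 = 12; σ²_C = ((15−9)/6)² = 1.000
te_D = (5 + 4·10 + 21)/6 = 66/6 = 11; σ²_D = ((21−5)/6)² = 7.111

Forward pass:
ES_A = 0; EF_A = 5
ES_B = 5; EF_B = 5+6 = 11
ES_C = 5; EF_C = 5+12 = 17
ES_D = max(EF_B=11, EF_C=17) = 17; EF_D = 17+11 = 28
Expected project duration μ = 28 days. Critical path: A → C → D.

Variances on critical path: σ²_A=4.000, σ²_C=1.000, σ²_D=7.111.
Largest is σ²_D = 7.111.

D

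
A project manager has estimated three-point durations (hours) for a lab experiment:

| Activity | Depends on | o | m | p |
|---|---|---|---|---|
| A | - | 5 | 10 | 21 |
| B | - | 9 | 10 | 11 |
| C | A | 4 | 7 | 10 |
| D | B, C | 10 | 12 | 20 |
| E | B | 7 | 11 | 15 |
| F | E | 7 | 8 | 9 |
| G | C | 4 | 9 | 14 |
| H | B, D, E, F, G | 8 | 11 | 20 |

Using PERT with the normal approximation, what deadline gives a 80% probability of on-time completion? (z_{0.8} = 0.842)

46.2 hours

te_A = (5 + 4·10 + 21)/6 = 66/6 = 11; σ²_A = ((21−5)/6)² = 7.111
te_B = (9 + 4·10 + 11)/6 = 60/6 = 10; σ²_B = ((11−9)/6)² = 0.111
te_C = (4 + 4·7 + 10)/6 = 42/6 = 7; σ²_C = ((10−4)/6)² = 1.000
te_D = (10 + 4·12 + 20)/6 = 78/6 = 13; σ²_D = ((20−10)/6)² = 2.778
te_E = (7 + 4·11 + 15)/6 = 66/6 = 11; σ²_E = ((15−7)/6)² = 1.778
te_F = (7 + 4·8 + 9)/6 = 48/6 = 8; σ²_F = ((9−7)/6)² = 0.111
te_G = (4 + 4·9 + 14)/6 = 54/6 = 9; σ²_G = ((14−4)/6)² = 2.778
te_H = (8 + 4·11 + 20)/6 = 72/6 = 12; σ²_H = ((20−8)/6)² = 4.000

Forward pass:
ES_A = 0; EF_A = 11
ES_B = 0; EF_B = 10
ES_C = 11; EF_C = 11+7 = 18
ES_D = max(EF_B=10, EF_C=18) = 18; EF_D = 18+13 = 31
ES_E = 10; EF_E = 10+11 = 21
ES_F = 21; EF_F = 21+8 = 29
ES_G = 18; EF_G = 18+9 = 27
ES_H = max(EF_B=10, EF_D=31, EF_E=21, EF_F=29, EF_G=27) = 31; EF_H = 31+12 = 43
Expected project duration μ = 43 hours. Critical path: A → C → D → H.

Variance along critical path = 7.111 + 1.000 + 2.778 + 4.000 = 14.889; σ = 3.859 hours.
D = μ + z·σ = 43 + 0.842·3.859 = 46.2 hours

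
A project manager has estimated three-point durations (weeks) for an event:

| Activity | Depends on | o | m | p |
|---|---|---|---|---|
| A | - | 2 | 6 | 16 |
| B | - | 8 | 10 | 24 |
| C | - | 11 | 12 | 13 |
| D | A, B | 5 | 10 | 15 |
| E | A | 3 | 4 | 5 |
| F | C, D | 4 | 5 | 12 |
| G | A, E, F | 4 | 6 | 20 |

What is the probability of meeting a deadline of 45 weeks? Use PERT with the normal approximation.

0.981

te_A = (2 + 4·6 + 16)/6 = 42/6 = 7; σ²_A = ((16−2)/6)² = 5.444
te_B = (8 + 4·10 + 24)/6 = 72/6 = 12; σ²_B = ((24−8)/6)² = 7.111
te_C = (11 + 4·12 + 13)/6 = 72/6 = 12; σ²_C = ((13−11)/6)² = 0.111
te_D = (5 + 4·10 + 15)/6 = 60/6 = 10; σ²_D = ((15−5)/6)² = 2.778
te_E = (3 + 4·4 + 5)/6 = 24/6 = 4; σ²_E = ((5−3)/6)² = 0.111
te_F = (4 + 4·5 + 12)/6 = 36/6 = 6; σ²_F = ((12−4)/6)² = 1.778
te_G = (4 + 4·6 + 20)/6 = 48/6 = 8; σ²_G = ((20−4)/6)² = 7.111

Forward pass:
ES_A = 0; EF_A = 7
ES_B = 0; EF_B = 12
ES_C = 0; EF_C = 12
ES_D = max(EF_A=7, EF_B=12) = 12; EF_D = 12+10 = 22
ES_E = 7; EF_E = 7+4 = 11
ES_F = max(EF_C=12, EF_D=22) = 22; EF_F = 22+6 = 28
ES_G = max(EF_A=7, EF_E=11, EF_F=28) = 28; EF_G = 28+8 = 36
Expected project duration μ = 36 weeks. Critical path: B → D → F → G.

Variance along critical path = 7.111 + 2.778 + 1.778 + 7.111 = 18.778; σ = √18.778 = 4.333 weeks.
Z = (45 − 36) / 4.333 = 2.077
P(T ≤ 45) = Φ(2.077) ≈ 0.981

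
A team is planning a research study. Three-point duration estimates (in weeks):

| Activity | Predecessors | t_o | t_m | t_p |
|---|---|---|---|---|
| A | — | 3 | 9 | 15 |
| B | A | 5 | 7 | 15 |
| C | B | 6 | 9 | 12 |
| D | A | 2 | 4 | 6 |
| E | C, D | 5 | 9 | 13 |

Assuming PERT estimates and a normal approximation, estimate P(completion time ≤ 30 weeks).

te_A = (3 + 4·9 + 15)/6 = 54/6 = 9; σ²_A = ((15−3)/6)² = 4.000
te_B = (5 + 4·7 + 15)/6 = 48/6 = 8; σ²_B = ((15−5)/6)² = 2.778
te_C = (6 + 4·9 + 12)/6 = 54/6 = 9; σ²_C = ((12−6)/6)² = 1.000
te_D = (2 + 4·4 + 6)/6 = 24/6 = 4; σ²_D = ((6−2)/6)² = 0.444
te_E = (5 + 4·9 + 13)/6 = 54/6 = 9; σ²_E = ((13−5)/6)² = 1.778

Forward pass:
ES_A = 0; EF_A = 9
ES_B = 9; EF_B = 9+8 = 17
ES_C = 17; EF_C = 17+9 = 26
ES_D = 9; EF_D = 9+4 = 13
ES_E = max(EF_C=26, EF_D=13) = 26; EF_E = 26+9 = 35
Expected project duration μ = 35 weeks. Critical path: A → B → C → E.

Variance along critical path = 4.000 + 2.778 + 1.000 + 1.778 = 9.556; σ = √9.556 = 3.091 weeks.
Z = (30 − 35) / 3.091 = -1.617
P(T ≤ 30) = Φ(-1.617) ≈ 0.053

0.053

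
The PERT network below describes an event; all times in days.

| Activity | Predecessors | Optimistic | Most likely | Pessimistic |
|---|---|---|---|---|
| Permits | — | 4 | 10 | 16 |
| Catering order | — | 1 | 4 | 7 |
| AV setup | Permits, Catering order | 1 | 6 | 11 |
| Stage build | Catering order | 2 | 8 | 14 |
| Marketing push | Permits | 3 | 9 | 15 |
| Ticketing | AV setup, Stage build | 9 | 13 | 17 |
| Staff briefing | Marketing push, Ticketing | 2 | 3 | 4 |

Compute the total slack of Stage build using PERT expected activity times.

te_Permits = (4 + 4·10 + 16)/6 = 60/6 = 10
te_Catering order = (1 + 4·4 + 7)/6 = 24/6 = 4
te_AV setup = (1 + 4·6 + 11)/6 = 36/6 = 6
te_Stage build = (2 + 4·8 + 14)/6 = 48/6 = 8
te_Marketing push = (3 + 4·9 + 15)/6 = 54/6 = 9
te_Ticketing = (9 + 4·13 + 17)/6 = 78/6 = 13
te_Staff briefing = (2 + 4·3 + 4)/6 = 18/6 = 3

Forward pass:
ES_Permits = 0; EF_Permits = 10
ES_Catering order = 0; EF_Catering order = 4
ES_AV setup = max(EF_Permits=10, EF_Catering order=4) = 10; EF_AV setup = 10+6 = 16
ES_Stage build = 4; EF_Stage build = 4+8 = 12
ES_Marketing push = 10; EF_Marketing push = 10+9 = 19
ES_Ticketing = max(EF_AV setup=16, EF_Stage build=12) = 16; EF_Ticketing = 16+13 = 29
ES_Staff briefing = max(EF_Marketing push=19, EF_Ticketing=29) = 29; EF_Staff briefing = 29+3 = 32
Expected project duration μ = 32 days. Critical path: Permits → AV setup → Ticketing → Staff briefing.

Backward pass:
LF_Staff briefing = 32; LS_Staff briefing = 32−3 = 29
LF_Ticketing = LS_Staff briefing = 29; LS_Ticketing = 29−13 = 16
LF_Marketing push = LS_Staff briefing = 29; LS_Marketing push = 29−9 = 20
LF_Stage build = LS_Ticketing = 16; LS_Stage build = 16−8 = 8
LF_AV setup = LS_Ticketing = 16; LS_AV setup = 16−6 = 10
LF_Catering order = min(LS_AV setup=10, LS_Stage build=8) = 8; LS_Catering order = 8−4 = 4
LF_Permits = min(LS_AV setup=10, LS_Marketing push=20) = 10; LS_Permits = 10−10 = 0
Slack_Stage build = LS_Stage build − ES_Stage build = 8 − 4 = 4

4 days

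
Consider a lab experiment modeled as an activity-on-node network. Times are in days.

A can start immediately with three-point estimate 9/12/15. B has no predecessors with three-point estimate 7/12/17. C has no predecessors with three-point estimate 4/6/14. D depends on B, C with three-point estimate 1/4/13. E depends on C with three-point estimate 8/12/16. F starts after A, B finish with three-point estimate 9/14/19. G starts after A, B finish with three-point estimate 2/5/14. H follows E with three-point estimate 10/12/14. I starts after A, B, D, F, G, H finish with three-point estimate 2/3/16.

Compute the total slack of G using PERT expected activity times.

te_A = (9 + 4·12 + 15)/6 = 72/6 = 12
te_B = (7 + 4·12 + 17)/6 = 72/6 = 12
te_C = (4 + 4·6 + 14)/6 = 42/6 = 7
te_D = (1 + 4·4 + 13)/6 = 30/6 = 5
te_E = (8 + 4·12 + 16)/6 = 72/6 = 12
te_F = (9 + 4·14 + 19)/6 = 84/6 = 14
te_G = (2 + 4·5 + 14)/6 = 36/6 = 6
te_H = (10 + 4·12 + 14)/6 = 72/6 = 12
te_I = (2 + 4·3 + 16)/6 = 30/6 = 5

Forward pass:
ES_A = 0; EF_A = 12
ES_B = 0; EF_B = 12
ES_C = 0; EF_C = 7
ES_D = max(EF_B=12, EF_C=7) = 12; EF_D = 12+5 = 17
ES_E = 7; EF_E = 7+12 = 19
ES_F = max(EF_A=12, EF_B=12) = 12; EF_F = 12+14 = 26
ES_G = max(EF_A=12, EF_B=12) = 12; EF_G = 12+6 = 18
ES_H = 19; EF_H = 19+12 = 31
ES_I = max(EF_A=12, EF_B=12, EF_D=17, EF_F=26, EF_G=18, EF_H=31) = 31; EF_I = 31+5 = 36
Expected project duration μ = 36 days. Critical path: C → E → H → I.

Backward pass:
LF_I = 36; LS_I = 36−5 = 31
LF_H = LS_I = 31; LS_H = 31−12 = 19
LF_G = LS_I = 31; LS_G = 31−6 = 25
LF_F = LS_I = 31; LS_F = 31−14 = 17
LF_E = LS_H = 19; LS_E = 19−12 = 7
LF_D = LS_I = 31; LS_D = 31−5 = 26
LF_C = min(LS_D=26, LS_E=7) = 7; LS_C = 7−7 = 0
LF_B = min(LS_D=26, LS_F=17, LS_G=25, LS_I=31) = 17; LS_B = 17−12 = 5
LF_A = min(LS_F=17, LS_G=25, LS_I=31) = 17; LS_A = 17−12 = 5
Slack_G = LS_G − ES_G = 25 − 12 = 13

13 days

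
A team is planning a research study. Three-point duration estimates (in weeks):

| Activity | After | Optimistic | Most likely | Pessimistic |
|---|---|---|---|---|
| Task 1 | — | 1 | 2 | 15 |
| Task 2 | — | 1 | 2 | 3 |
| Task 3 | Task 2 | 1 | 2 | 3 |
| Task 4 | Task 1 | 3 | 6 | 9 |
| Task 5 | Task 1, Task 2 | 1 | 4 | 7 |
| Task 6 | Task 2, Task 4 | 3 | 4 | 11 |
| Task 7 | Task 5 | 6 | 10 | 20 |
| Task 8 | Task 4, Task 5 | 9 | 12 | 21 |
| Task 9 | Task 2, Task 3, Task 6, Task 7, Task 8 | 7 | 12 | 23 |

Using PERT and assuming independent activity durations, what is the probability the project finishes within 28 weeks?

te_Task 1 = (1 + 4·2 + 15)/6 = 24/6 = 4; σ²_Task 1 = ((15−1)/6)² = 5.444
te_Task 2 = (1 + 4·2 + 3)/6 = 12/6 = 2; σ²_Task 2 = ((3−1)/6)² = 0.111
te_Task 3 = (1 + 4·2 + 3)/6 = 12/6 = 2; σ²_Task 3 = ((3−1)/6)² = 0.111
te_Task 4 = (3 + 4·6 + 9)/6 = 36/6 = 6; σ²_Task 4 = ((9−3)/6)² = 1.000
te_Task 5 = (1 + 4·4 + 7)/6 = 24/6 = 4; σ²_Task 5 = ((7−1)/6)² = 1.000
te_Task 6 = (3 + 4·4 + 11)/6 = 30/6 = 5; σ²_Task 6 = ((11−3)/6)² = 1.778
te_Task 7 = (6 + 4·10 + 20)/6 = 66/6 = 11; σ²_Task 7 = ((20−6)/6)² = 5.444
te_Task 8 = (9 + 4·12 + 21)/6 = 78/6 = 13; σ²_Task 8 = ((21−9)/6)² = 4.000
te_Task 9 = (7 + 4·12 + 23)/6 = 78/6 = 13; σ²_Task 9 = ((23−7)/6)² = 7.111

Forward pass:
ES_Task 1 = 0; EF_Task 1 = 4
ES_Task 2 = 0; EF_Task 2 = 2
ES_Task 3 = 2; EF_Task 3 = 2+2 = 4
ES_Task 4 = 4; EF_Task 4 = 4+6 = 10
ES_Task 5 = max(EF_Task 1=4, EF_Task 2=2) = 4; EF_Task 5 = 4+4 = 8
ES_Task 6 = max(EF_Task 2=2, EF_Task 4=10) = 10; EF_Task 6 = 10+5 = 15
ES_Task 7 = 8; EF_Task 7 = 8+11 = 19
ES_Task 8 = max(EF_Task 4=10, EF_Task 5=8) = 10; EF_Task 8 = 10+13 = 23
ES_Task 9 = max(EF_Task 2=2, EF_Task 3=4, EF_Task 6=15, EF_Task 7=19, EF_Task 8=23) = 23; EF_Task 9 = 23+13 = 36
Expected project duration μ = 36 weeks. Critical path: Task 1 → Task 4 → Task 8 → Task 9.

Variance along critical path = 5.444 + 1.000 + 4.000 + 7.111 = 17.556; σ = √17.556 = 4.190 weeks.
Z = (28 − 36) / 4.190 = -1.909
P(T ≤ 28) = Φ(-1.909) ≈ 0.028

0.028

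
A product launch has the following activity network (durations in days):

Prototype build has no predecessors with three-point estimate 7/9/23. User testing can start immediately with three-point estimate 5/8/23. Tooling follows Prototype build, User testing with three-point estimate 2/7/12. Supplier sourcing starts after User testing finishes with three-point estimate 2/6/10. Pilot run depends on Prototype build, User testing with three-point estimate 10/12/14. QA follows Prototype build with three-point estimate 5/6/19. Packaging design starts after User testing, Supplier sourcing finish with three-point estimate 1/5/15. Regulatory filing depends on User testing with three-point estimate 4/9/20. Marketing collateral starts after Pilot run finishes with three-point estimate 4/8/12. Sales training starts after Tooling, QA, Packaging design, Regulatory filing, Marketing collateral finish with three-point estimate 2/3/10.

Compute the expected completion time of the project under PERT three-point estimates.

te_Prototype build = (7 + 4·9 + 23)/6 = 66/6 = 11
te_User testing = (5 + 4·8 + 23)/6 = 60/6 = 10
te_Tooling = (2 + 4·7 + 12)/6 = 42/6 = 7
te_Supplier sourcing = (2 + 4·6 + 10)/6 = 36/6 = 6
te_Pilot run = (10 + 4·12 + 14)/6 = 72/6 = 12
te_QA = (5 + 4·6 + 19)/6 = 48/6 = 8
te_Packaging design = (1 + 4·5 + 15)/6 = 36/6 = 6
te_Regulatory filing = (4 + 4·9 + 20)/6 = 60/6 = 10
te_Marketing collateral = (4 + 4·8 + 12)/6 = 48/6 = 8
te_Sales training = (2 + 4·3 + 10)/6 = 24/6 = 4

Forward pass:
ES_Prototype build = 0; EF_Prototype build = 11
ES_User testing = 0; EF_User testing = 10
ES_Tooling = max(EF_Prototype build=11, EF_User testing=10) = 11; EF_Tooling = 11+7 = 18
ES_Supplier sourcing = 10; EF_Supplier sourcing = 10+6 = 16
ES_Pilot run = max(EF_Prototype build=11, EF_User testing=10) = 11; EF_Pilot run = 11+12 = 23
ES_QA = 11; EF_QA = 11+8 = 19
ES_Packaging design = max(EF_User testing=10, EF_Supplier sourcing=16) = 16; EF_Packaging design = 16+6 = 22
ES_Regulatory filing = 10; EF_Regulatory filing = 10+10 = 20
ES_Marketing collateral = 23; EF_Marketing collateral = 23+8 = 31
ES_Sales training = max(EF_Tooling=18, EF_QA=19, EF_Packaging design=22, EF_Regulatory filing=20, EF_Marketing collateral=31) = 31; EF_Sales training = 31+4 = 35
Expected project duration μ = 35 days. Critical path: Prototype build → Pilot run → Marketing collateral → Sales training.

35 days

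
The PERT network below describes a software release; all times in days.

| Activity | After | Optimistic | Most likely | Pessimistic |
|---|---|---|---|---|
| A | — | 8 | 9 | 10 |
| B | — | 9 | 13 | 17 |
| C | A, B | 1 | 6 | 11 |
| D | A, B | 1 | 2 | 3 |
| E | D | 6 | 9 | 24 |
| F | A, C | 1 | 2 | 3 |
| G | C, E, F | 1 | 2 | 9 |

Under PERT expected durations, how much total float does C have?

5 days

te_A = (8 + 4·9 + 10)/6 = 54/6 = 9
te_B = (9 + 4·13 + 17)/6 = 78/6 = 13
te_C = (1 + 4·6 + 11)/6 = 36/6 = 6
te_D = (1 + 4·2 + 3)/6 = 12/6 = 2
te_E = (6 + 4·9 + 24)/6 = 66/6 = 11
te_F = (1 + 4·2 + 3)/6 = 12/6 = 2
te_G = (1 + 4·2 + 9)/6 = 18/6 = 3

Forward pass:
ES_A = 0; EF_A = 9
ES_B = 0; EF_B = 13
ES_C = max(EF_A=9, EF_B=13) = 13; EF_C = 13+6 = 19
ES_D = max(EF_A=9, EF_B=13) = 13; EF_D = 13+2 = 15
ES_E = 15; EF_E = 15+11 = 26
ES_F = max(EF_A=9, EF_C=19) = 19; EF_F = 19+2 = 21
ES_G = max(EF_C=19, EF_E=26, EF_F=21) = 26; EF_G = 26+3 = 29
Expected project duration μ = 29 days. Critical path: B → D → E → G.

Backward pass:
LF_G = 29; LS_G = 29−3 = 26
LF_F = LS_G = 26; LS_F = 26−2 = 24
LF_E = LS_G = 26; LS_E = 26−11 = 15
LF_D = LS_E = 15; LS_D = 15−2 = 13
LF_C = min(LS_F=24, LS_G=26) = 24; LS_C = 24−6 = 18
LF_B = min(LS_C=18, LS_D=13) = 13; LS_B = 13−13 = 0
LF_A = min(LS_C=18, LS_D=13, LS_F=24) = 13; LS_A = 13−9 = 4
Slack_C = LS_C − ES_C = 18 − 13 = 5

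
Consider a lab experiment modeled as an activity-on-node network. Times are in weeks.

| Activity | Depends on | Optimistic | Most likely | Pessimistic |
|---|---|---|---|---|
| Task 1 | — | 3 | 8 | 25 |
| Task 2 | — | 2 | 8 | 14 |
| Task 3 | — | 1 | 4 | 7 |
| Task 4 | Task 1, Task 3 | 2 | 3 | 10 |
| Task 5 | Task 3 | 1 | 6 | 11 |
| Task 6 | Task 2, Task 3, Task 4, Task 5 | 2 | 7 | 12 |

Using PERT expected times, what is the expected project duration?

te_Task 1 = (3 + 4·8 + 25)/6 = 60/6 = 10
te_Task 2 = (2 + 4·8 + 14)/6 = 48/6 = 8
te_Task 3 = (1 + 4·4 + 7)/6 = 24/6 = 4
te_Task 4 = (2 + 4·3 + 10)/6 = 24/6 = 4
te_Task 5 = (1 + 4·6 + 11)/6 = 36/6 = 6
te_Task 6 = (2 + 4·7 + 12)/6 = 42/6 = 7

Forward pass:
ES_Task 1 = 0; EF_Task 1 = 10
ES_Task 2 = 0; EF_Task 2 = 8
ES_Task 3 = 0; EF_Task 3 = 4
ES_Task 4 = max(EF_Task 1=10, EF_Task 3=4) = 10; EF_Task 4 = 10+4 = 14
ES_Task 5 = 4; EF_Task 5 = 4+6 = 10
ES_Task 6 = max(EF_Task 2=8, EF_Task 3=4, EF_Task 4=14, EF_Task 5=10) = 14; EF_Task 6 = 14+7 = 21
Expected project duration μ = 21 weeks. Critical path: Task 1 → Task 4 → Task 6.

21 weeks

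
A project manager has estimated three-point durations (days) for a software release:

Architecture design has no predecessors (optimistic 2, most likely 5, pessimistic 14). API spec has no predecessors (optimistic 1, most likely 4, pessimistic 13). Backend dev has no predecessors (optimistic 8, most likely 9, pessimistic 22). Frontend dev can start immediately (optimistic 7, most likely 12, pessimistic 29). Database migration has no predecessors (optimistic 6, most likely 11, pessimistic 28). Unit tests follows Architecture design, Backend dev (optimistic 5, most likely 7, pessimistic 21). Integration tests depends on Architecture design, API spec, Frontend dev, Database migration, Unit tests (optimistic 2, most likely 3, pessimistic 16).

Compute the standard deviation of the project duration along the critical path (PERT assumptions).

te_Architecture design = (2 + 4·5 + 14)/6 = 36/6 = 6; σ²_Architecture design = ((14−2)/6)² = 4.000
te_API spec = (1 + 4·4 + 13)/6 = 30/6 = 5; σ²_API spec = ((13−1)/6)² = 4.000
te_Backend dev = (8 + 4·9 + 22)/6 = 66/6 = 11; σ²_Backend dev = ((22−8)/6)² = 5.444
te_Frontend dev = (7 + 4·12 + 29)/6 = 84/6 = 14; σ²_Frontend dev = ((29−7)/6)² = 13.444
te_Database migration = (6 + 4·11 + 28)/6 = 78/6 = 13; σ²_Database migration = ((28−6)/6)² = 13.444
te_Unit tests = (5 + 4·7 + 21)/6 = 54/6 = 9; σ²_Unit tests = ((21−5)/6)² = 7.111
te_Integration tests = (2 + 4·3 + 16)/6 = 30/6 = 5; σ²_Integration tests = ((16−2)/6)² = 5.444

Forward pass:
ES_Architecture design = 0; EF_Architecture design = 6
ES_API spec = 0; EF_API spec = 5
ES_Backend dev = 0; EF_Backend dev = 11
ES_Frontend dev = 0; EF_Frontend dev = 14
ES_Database migration = 0; EF_Database migration = 13
ES_Unit tests = max(EF_Architecture design=6, EF_Backend dev=11) = 11; EF_Unit tests = 11+9 = 20
ES_Integration tests = max(EF_Architecture design=6, EF_API spec=5, EF_Frontend dev=14, EF_Database migration=13, EF_Unit tests=20) = 20; EF_Integration tests = 20+5 = 25
Expected project duration μ = 25 days. Critical path: Backend dev → Unit tests → Integration tests.

Variance along critical path = 5.444 + 7.111 + 5.444 = 18.000
σ = √18.000 = 4.243 days

4.24 days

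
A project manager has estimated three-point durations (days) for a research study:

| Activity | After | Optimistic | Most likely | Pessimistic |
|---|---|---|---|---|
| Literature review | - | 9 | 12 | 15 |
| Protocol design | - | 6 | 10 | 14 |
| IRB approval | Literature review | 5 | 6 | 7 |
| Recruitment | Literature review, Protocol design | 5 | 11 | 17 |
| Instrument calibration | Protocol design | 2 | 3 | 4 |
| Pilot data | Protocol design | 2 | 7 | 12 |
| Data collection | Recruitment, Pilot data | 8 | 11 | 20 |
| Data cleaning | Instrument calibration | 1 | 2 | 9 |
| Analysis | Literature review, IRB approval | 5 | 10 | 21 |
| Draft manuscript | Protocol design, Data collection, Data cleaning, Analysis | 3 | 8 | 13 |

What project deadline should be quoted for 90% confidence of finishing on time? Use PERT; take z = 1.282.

47.4 days

te_Literature review = (9 + 4·12 + 15)/6 = 72/6 = 12; σ²_Literature review = ((15−9)/6)² = 1.000
te_Protocol design = (6 + 4·10 + 14)/6 = 60/6 = 10; σ²_Protocol design = ((14−6)/6)² = 1.778
te_IRB approval = (5 + 4·6 + 7)/6 = 36/6 = 6; σ²_IRB approval = ((7−5)/6)² = 0.111
te_Recruitment = (5 + 4·11 + 17)/6 = 66/6 = 11; σ²_Recruitment = ((17−5)/6)² = 4.000
te_Instrument calibration = (2 + 4·3 + 4)/6 = 18/6 = 3; σ²_Instrument calibration = ((4−2)/6)² = 0.111
te_Pilot data = (2 + 4·7 + 12)/6 = 42/6 = 7; σ²_Pilot data = ((12−2)/6)² = 2.778
te_Data collection = (8 + 4·11 + 20)/6 = 72/6 = 12; σ²_Data collection = ((20−8)/6)² = 4.000
te_Data cleaning = (1 + 4·2 + 9)/6 = 18/6 = 3; σ²_Data cleaning = ((9−1)/6)² = 1.778
te_Analysis = (5 + 4·10 + 21)/6 = 66/6 = 11; σ²_Analysis = ((21−5)/6)² = 7.111
te_Draft manuscript = (3 + 4·8 + 13)/6 = 48/6 = 8; σ²_Draft manuscript = ((13−3)/6)² = 2.778

Forward pass:
ES_Literature review = 0; EF_Literature review = 12
ES_Protocol design = 0; EF_Protocol design = 10
ES_IRB approval = 12; EF_IRB approval = 12+6 = 18
ES_Recruitment = max(EF_Literature review=12, EF_Protocol design=10) = 12; EF_Recruitment = 12+11 = 23
ES_Instrument calibration = 10; EF_Instrument calibration = 10+3 = 13
ES_Pilot data = 10; EF_Pilot data = 10+7 = 17
ES_Data collection = max(EF_Recruitment=23, EF_Pilot data=17) = 23; EF_Data collection = 23+12 = 35
ES_Data cleaning = 13; EF_Data cleaning = 13+3 = 16
ES_Analysis = max(EF_Literature review=12, EF_IRB approval=18) = 18; EF_Analysis = 18+11 = 29
ES_Draft manuscript = max(EF_Protocol design=10, EF_Data collection=35, EF_Data cleaning=16, EF_Analysis=29) = 35; EF_Draft manuscript = 35+8 = 43
Expected project duration μ = 43 days. Critical path: Literature review → Recruitment → Data collection → Draft manuscript.

Variance along critical path = 1.000 + 4.000 + 4.000 + 2.778 = 11.778; σ = 3.432 days.
D = μ + z·σ = 43 + 1.282·3.432 = 47.4 days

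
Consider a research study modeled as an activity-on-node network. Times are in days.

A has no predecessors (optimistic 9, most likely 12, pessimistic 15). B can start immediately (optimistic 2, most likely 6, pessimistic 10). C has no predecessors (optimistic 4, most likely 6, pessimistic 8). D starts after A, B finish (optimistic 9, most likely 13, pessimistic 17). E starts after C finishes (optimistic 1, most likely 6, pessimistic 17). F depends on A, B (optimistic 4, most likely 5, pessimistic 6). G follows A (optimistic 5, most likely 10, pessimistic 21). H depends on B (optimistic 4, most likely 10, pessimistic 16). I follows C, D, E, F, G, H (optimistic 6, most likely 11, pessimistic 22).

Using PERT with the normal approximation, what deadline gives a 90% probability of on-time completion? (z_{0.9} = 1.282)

te_A = (9 + 4·12 + 15)/6 = 72/6 = 12; σ²_A = ((15−9)/6)² = 1.000
te_B = (2 + 4·6 + 10)/6 = 36/6 = 6; σ²_B = ((10−2)/6)² = 1.778
te_C = (4 + 4·6 + 8)/6 = 36/6 = 6; σ²_C = ((8−4)/6)² = 0.444
te_D = (9 + 4·13 + 17)/6 = 78/6 = 13; σ²_D = ((17−9)/6)² = 1.778
te_E = (1 + 4·6 + 17)/6 = 42/6 = 7; σ²_E = ((17−1)/6)² = 7.111
te_F = (4 + 4·5 + 6)/6 = 30/6 = 5; σ²_F = ((6−4)/6)² = 0.111
te_G = (5 + 4·10 + 21)/6 = 66/6 = 11; σ²_G = ((21−5)/6)² = 7.111
te_H = (4 + 4·10 + 16)/6 = 60/6 = 10; σ²_H = ((16−4)/6)² = 4.000
te_I = (6 + 4·11 + 22)/6 = 72/6 = 12; σ²_I = ((22−6)/6)² = 7.111

Forward pass:
ES_A = 0; EF_A = 12
ES_B = 0; EF_B = 6
ES_C = 0; EF_C = 6
ES_D = max(EF_A=12, EF_B=6) = 12; EF_D = 12+13 = 25
ES_E = 6; EF_E = 6+7 = 13
ES_F = max(EF_A=12, EF_B=6) = 12; EF_F = 12+5 = 17
ES_G = 12; EF_G = 12+11 = 23
ES_H = 6; EF_H = 6+10 = 16
ES_I = max(EF_C=6, EF_D=25, EF_E=13, EF_F=17, EF_G=23, EF_H=16) = 25; EF_I = 25+12 = 37
Expected project duration μ = 37 days. Critical path: A → D → I.

Variance along critical path = 1.000 + 1.778 + 7.111 = 9.889; σ = 3.145 days.
D = μ + z·σ = 37 + 1.282·3.145 = 41.0 days

41.0 days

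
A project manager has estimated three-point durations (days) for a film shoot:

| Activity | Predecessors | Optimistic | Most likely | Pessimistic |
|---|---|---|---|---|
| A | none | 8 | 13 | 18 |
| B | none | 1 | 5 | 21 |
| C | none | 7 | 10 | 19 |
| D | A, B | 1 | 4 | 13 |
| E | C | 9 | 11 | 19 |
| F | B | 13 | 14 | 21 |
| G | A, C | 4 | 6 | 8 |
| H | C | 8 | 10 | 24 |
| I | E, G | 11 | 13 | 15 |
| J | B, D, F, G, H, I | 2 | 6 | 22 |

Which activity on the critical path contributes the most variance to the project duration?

te_A = (8 + 4·13 + 18)/6 = 78/6 = 13; σ²_A = ((18−8)/6)² = 2.778
te_B = (1 + 4·5 + 21)/6 = 42/6 = 7; σ²_B = ((21−1)/6)² = 11.111
te_C = (7 + 4·10 + 19)/6 = 66/6 = 11; σ²_C = ((19−7)/6)² = 4.000
te_D = (1 + 4·4 + 13)/6 = 30/6 = 5; σ²_D = ((13−1)/6)² = 4.000
te_E = (9 + 4·11 + 19)/6 = 72/6 = 12; σ²_E = ((19−9)/6)² = 2.778
te_F = (13 + 4·14 + 21)/6 = 90/6 = 15; σ²_F = ((21−13)/6)² = 1.778
te_G = (4 + 4·6 + 8)/6 = 36/6 = 6; σ²_G = ((8−4)/6)² = 0.444
te_H = (8 + 4·10 + 24)/6 = 72/6 = 12; σ²_H = ((24−8)/6)² = 7.111
te_I = (11 + 4·13 + 15)/6 = 78/6 = 13; σ²_I = ((15−11)/6)² = 0.444
te_J = (2 + 4·6 + 22)/6 = 48/6 = 8; σ²_J = ((22−2)/6)² = 11.111

Forward pass:
ES_A = 0; EF_A = 13
ES_B = 0; EF_B = 7
ES_C = 0; EF_C = 11
ES_D = max(EF_A=13, EF_B=7) = 13; EF_D = 13+5 = 18
ES_E = 11; EF_E = 11+12 = 23
ES_F = 7; EF_F = 7+15 = 22
ES_G = max(EF_A=13, EF_C=11) = 13; EF_G = 13+6 = 19
ES_H = 11; EF_H = 11+12 = 23
ES_I = max(EF_E=23, EF_G=19) = 23; EF_I = 23+13 = 36
ES_J = max(EF_B=7, EF_D=18, EF_F=22, EF_G=19, EF_H=23, EF_I=36) = 36; EF_J = 36+8 = 44
Expected project duration μ = 44 days. Critical path: C → E → I → J.

Variances on critical path: σ²_C=4.000, σ²_E=2.778, σ²_I=0.444, σ²_J=11.111.
Largest is σ²_J = 11.111.

J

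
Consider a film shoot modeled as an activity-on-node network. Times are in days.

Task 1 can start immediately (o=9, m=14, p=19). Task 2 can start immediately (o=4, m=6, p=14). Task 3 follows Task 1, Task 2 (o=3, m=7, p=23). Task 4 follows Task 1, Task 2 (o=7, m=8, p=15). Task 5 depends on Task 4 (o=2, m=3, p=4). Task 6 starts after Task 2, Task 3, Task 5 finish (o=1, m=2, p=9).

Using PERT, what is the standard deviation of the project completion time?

2.54 days

te_Task 1 = (9 + 4·14 + 19)/6 = 84/6 = 14; σ²_Task 1 = ((19−9)/6)² = 2.778
te_Task 2 = (4 + 4·6 + 14)/6 = 42/6 = 7; σ²_Task 2 = ((14−4)/6)² = 2.778
te_Task 3 = (3 + 4·7 + 23)/6 = 54/6 = 9; σ²_Task 3 = ((23−3)/6)² = 11.111
te_Task 4 = (7 + 4·8 + 15)/6 = 54/6 = 9; σ²_Task 4 = ((15−7)/6)² = 1.778
te_Task 5 = (2 + 4·3 + 4)/6 = 18/6 = 3; σ²_Task 5 = ((4−2)/6)² = 0.111
te_Task 6 = (1 + 4·2 + 9)/6 = 18/6 = 3; σ²_Task 6 = ((9−1)/6)² = 1.778

Forward pass:
ES_Task 1 = 0; EF_Task 1 = 14
ES_Task 2 = 0; EF_Task 2 = 7
ES_Task 3 = max(EF_Task 1=14, EF_Task 2=7) = 14; EF_Task 3 = 14+9 = 23
ES_Task 4 = max(EF_Task 1=14, EF_Task 2=7) = 14; EF_Task 4 = 14+9 = 23
ES_Task 5 = 23; EF_Task 5 = 23+3 = 26
ES_Task 6 = max(EF_Task 2=7, EF_Task 3=23, EF_Task 5=26) = 26; EF_Task 6 = 26+3 = 29
Expected project duration μ = 29 days. Critical path: Task 1 → Task 4 → Task 5 → Task 6.

Variance along critical path = 2.778 + 1.778 + 0.111 + 1.778 = 6.444
σ = √6.444 = 2.539 days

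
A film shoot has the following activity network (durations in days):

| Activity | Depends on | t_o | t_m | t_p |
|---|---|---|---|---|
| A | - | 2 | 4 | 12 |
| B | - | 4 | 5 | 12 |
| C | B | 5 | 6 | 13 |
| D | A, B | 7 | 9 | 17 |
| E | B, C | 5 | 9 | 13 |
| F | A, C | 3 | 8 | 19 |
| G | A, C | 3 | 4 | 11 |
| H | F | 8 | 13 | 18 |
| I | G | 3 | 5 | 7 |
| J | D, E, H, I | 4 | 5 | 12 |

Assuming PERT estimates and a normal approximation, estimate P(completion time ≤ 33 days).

0.020

te_A = (2 + 4·4 + 12)/6 = 30/6 = 5; σ²_A = ((12−2)/6)² = 2.778
te_B = (4 + 4·5 + 12)/6 = 36/6 = 6; σ²_B = ((12−4)/6)² = 1.778
te_C = (5 + 4·6 + 13)/6 = 42/6 = 7; σ²_C = ((13−5)/6)² = 1.778
te_D = (7 + 4·9 + 17)/6 = 60/6 = 10; σ²_D = ((17−7)/6)² = 2.778
te_E = (5 + 4·9 + 13)/6 = 54/6 = 9; σ²_E = ((13−5)/6)² = 1.778
te_F = (3 + 4·8 + 19)/6 = 54/6 = 9; σ²_F = ((19−3)/6)² = 7.111
te_G = (3 + 4·4 + 11)/6 = 30/6 = 5; σ²_G = ((11−3)/6)² = 1.778
te_H = (8 + 4·13 + 18)/6 = 78/6 = 13; σ²_H = ((18−8)/6)² = 2.778
te_I = (3 + 4·5 + 7)/6 = 30/6 = 5; σ²_I = ((7−3)/6)² = 0.444
te_J = (4 + 4·5 + 12)/6 = 36/6 = 6; σ²_J = ((12−4)/6)² = 1.778

Forward pass:
ES_A = 0; EF_A = 5
ES_B = 0; EF_B = 6
ES_C = 6; EF_C = 6+7 = 13
ES_D = max(EF_A=5, EF_B=6) = 6; EF_D = 6+10 = 16
ES_E = max(EF_B=6, EF_C=13) = 13; EF_E = 13+9 = 22
ES_F = max(EF_A=5, EF_C=13) = 13; EF_F = 13+9 = 22
ES_G = max(EF_A=5, EF_C=13) = 13; EF_G = 13+5 = 18
ES_H = 22; EF_H = 22+13 = 35
ES_I = 18; EF_I = 18+5 = 23
ES_J = max(EF_D=16, EF_E=22, EF_H=35, EF_I=23) = 35; EF_J = 35+6 = 41
Expected project duration μ = 41 days. Critical path: B → C → F → H → J.

Variance along critical path = 1.778 + 1.778 + 7.111 + 2.778 + 1.778 = 15.222; σ = √15.222 = 3.902 days.
Z = (33 − 41) / 3.902 = -2.050
P(T ≤ 33) = Φ(-2.050) ≈ 0.020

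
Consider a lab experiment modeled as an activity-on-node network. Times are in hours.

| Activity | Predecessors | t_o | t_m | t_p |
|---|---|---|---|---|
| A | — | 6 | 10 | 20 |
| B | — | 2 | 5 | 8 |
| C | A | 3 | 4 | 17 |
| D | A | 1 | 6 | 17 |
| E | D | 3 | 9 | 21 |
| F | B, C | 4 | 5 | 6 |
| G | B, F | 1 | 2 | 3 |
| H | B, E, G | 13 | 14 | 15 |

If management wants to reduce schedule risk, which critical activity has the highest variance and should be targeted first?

E

te_A = (6 + 4·10 + 20)/6 = 66/6 = 11; σ²_A = ((20−6)/6)² = 5.444
te_B = (2 + 4·5 + 8)/6 = 30/6 = 5; σ²_B = ((8−2)/6)² = 1.000
te_C = (3 + 4·4 + 17)/6 = 36/6 = 6; σ²_C = ((17−3)/6)² = 5.444
te_D = (1 + 4·6 + 17)/6 = 42/6 = 7; σ²_D = ((17−1)/6)² = 7.111
te_E = (3 + 4·9 + 21)/6 = 60/6 = 10; σ²_E = ((21−3)/6)² = 9.000
te_F = (4 + 4·5 + 6)/6 = 30/6 = 5; σ²_F = ((6−4)/6)² = 0.111
te_G = (1 + 4·2 + 3)/6 = 12/6 = 2; σ²_G = ((3−1)/6)² = 0.111
te_H = (13 + 4·14 + 15)/6 = 84/6 = 14; σ²_H = ((15−13)/6)² = 0.111

Forward pass:
ES_A = 0; EF_A = 11
ES_B = 0; EF_B = 5
ES_C = 11; EF_C = 11+6 = 17
ES_D = 11; EF_D = 11+7 = 18
ES_E = 18; EF_E = 18+10 = 28
ES_F = max(EF_B=5, EF_C=17) = 17; EF_F = 17+5 = 22
ES_G = max(EF_B=5, EF_F=22) = 22; EF_G = 22+2 = 24
ES_H = max(EF_B=5, EF_E=28, EF_G=24) = 28; EF_H = 28+14 = 42
Expected project duration μ = 42 hours. Critical path: A → D → E → H.

Variances on critical path: σ²_A=5.444, σ²_D=7.111, σ²_E=9.000, σ²_H=0.111.
Largest is σ²_E = 9.000.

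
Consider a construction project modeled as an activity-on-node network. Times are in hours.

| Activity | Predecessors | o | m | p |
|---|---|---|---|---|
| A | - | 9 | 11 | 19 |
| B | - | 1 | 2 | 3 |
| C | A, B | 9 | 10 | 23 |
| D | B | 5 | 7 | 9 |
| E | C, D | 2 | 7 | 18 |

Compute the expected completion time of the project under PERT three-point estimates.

32 hours

te_A = (9 + 4·11 + 19)/6 = 72/6 = 12
te_B = (1 + 4·2 + 3)/6 = 12/6 = 2
te_C = (9 + 4·10 + 23)/6 = 72/6 = 12
te_D = (5 + 4·7 + 9)/6 = 42/6 = 7
te_E = (2 + 4·7 + 18)/6 = 48/6 = 8

Forward pass:
ES_A = 0; EF_A = 12
ES_B = 0; EF_B = 2
ES_C = max(EF_A=12, EF_B=2) = 12; EF_C = 12+12 = 24
ES_D = 2; EF_D = 2+7 = 9
ES_E = max(EF_C=24, EF_D=9) = 24; EF_E = 24+8 = 32
Expected project duration μ = 32 hours. Critical path: A → C → E.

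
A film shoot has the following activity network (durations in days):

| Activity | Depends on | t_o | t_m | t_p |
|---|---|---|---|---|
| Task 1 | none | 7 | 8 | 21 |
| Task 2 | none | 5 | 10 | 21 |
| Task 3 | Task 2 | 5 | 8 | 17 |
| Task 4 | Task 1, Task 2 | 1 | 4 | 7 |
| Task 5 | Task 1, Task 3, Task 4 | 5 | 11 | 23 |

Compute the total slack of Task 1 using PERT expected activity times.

6 days

te_Task 1 = (7 + 4·8 + 21)/6 = 60/6 = 10
te_Task 2 = (5 + 4·10 + 21)/6 = 66/6 = 11
te_Task 3 = (5 + 4·8 + 17)/6 = 54/6 = 9
te_Task 4 = (1 + 4·4 + 7)/6 = 24/6 = 4
te_Task 5 = (5 + 4·11 + 23)/6 = 72/6 = 12

Forward pass:
ES_Task 1 = 0; EF_Task 1 = 10
ES_Task 2 = 0; EF_Task 2 = 11
ES_Task 3 = 11; EF_Task 3 = 11+9 = 20
ES_Task 4 = max(EF_Task 1=10, EF_Task 2=11) = 11; EF_Task 4 = 11+4 = 15
ES_Task 5 = max(EF_Task 1=10, EF_Task 3=20, EF_Task 4=15) = 20; EF_Task 5 = 20+12 = 32
Expected project duration μ = 32 days. Critical path: Task 2 → Task 3 → Task 5.

Backward pass:
LF_Task 5 = 32; LS_Task 5 = 32−12 = 20
LF_Task 4 = LS_Task 5 = 20; LS_Task 4 = 20−4 = 16
LF_Task 3 = LS_Task 5 = 20; LS_Task 3 = 20−9 = 11
LF_Task 2 = min(LS_Task 3=11, LS_Task 4=16) = 11; LS_Task 2 = 11−11 = 0
LF_Task 1 = min(LS_Task 4=16, LS_Task 5=20) = 16; LS_Task 1 = 16−10 = 6
Slack_Task 1 = LS_Task 1 − ES_Task 1 = 6 − 0 = 6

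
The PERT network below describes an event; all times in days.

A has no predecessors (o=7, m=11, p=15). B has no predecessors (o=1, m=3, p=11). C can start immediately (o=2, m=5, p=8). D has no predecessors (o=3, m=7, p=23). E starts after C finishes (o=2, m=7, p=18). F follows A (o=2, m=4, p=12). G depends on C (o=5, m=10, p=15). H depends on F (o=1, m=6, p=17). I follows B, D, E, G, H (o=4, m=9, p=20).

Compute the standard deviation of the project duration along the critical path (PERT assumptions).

te_A = (7 + 4·11 + 15)/6 = 66/6 = 11; σ²_A = ((15−7)/6)² = 1.778
te_B = (1 + 4·3 + 11)/6 = 24/6 = 4; σ²_B = ((11−1)/6)² = 2.778
te_C = (2 + 4·5 + 8)/6 = 30/6 = 5; σ²_C = ((8−2)/6)² = 1.000
te_D = (3 + 4·7 + 23)/6 = 54/6 = 9; σ²_D = ((23−3)/6)² = 11.111
te_E = (2 + 4·7 + 18)/6 = 48/6 = 8; σ²_E = ((18−2)/6)² = 7.111
te_F = (2 + 4·4 + 12)/6 = 30/6 = 5; σ²_F = ((12−2)/6)² = 2.778
te_G = (5 + 4·10 + 15)/6 = 60/6 = 10; σ²_G = ((15−5)/6)² = 2.778
te_H = (1 + 4·6 + 17)/6 = 42/6 = 7; σ²_H = ((17−1)/6)² = 7.111
te_I = (4 + 4·9 + 20)/6 = 60/6 = 10; σ²_I = ((20−4)/6)² = 7.111

Forward pass:
ES_A = 0; EF_A = 11
ES_B = 0; EF_B = 4
ES_C = 0; EF_C = 5
ES_D = 0; EF_D = 9
ES_E = 5; EF_E = 5+8 = 13
ES_F = 11; EF_F = 11+5 = 16
ES_G = 5; EF_G = 5+10 = 15
ES_H = 16; EF_H = 16+7 = 23
ES_I = max(EF_B=4, EF_D=9, EF_E=13, EF_G=15, EF_H=23) = 23; EF_I = 23+10 = 33
Expected project duration μ = 33 days. Critical path: A → F → H → I.

Variance along critical path = 1.778 + 2.778 + 7.111 + 7.111 = 18.778
σ = √18.778 = 4.333 days

4.33 days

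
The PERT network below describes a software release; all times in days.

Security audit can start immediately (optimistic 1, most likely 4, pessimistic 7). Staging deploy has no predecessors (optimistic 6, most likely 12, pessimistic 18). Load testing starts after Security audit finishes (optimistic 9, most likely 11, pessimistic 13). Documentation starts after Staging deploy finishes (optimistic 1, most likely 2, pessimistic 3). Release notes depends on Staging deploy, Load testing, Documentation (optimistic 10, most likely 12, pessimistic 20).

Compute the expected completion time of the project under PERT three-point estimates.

28 days

te_Security audit = (1 + 4·4 + 7)/6 = 24/6 = 4
te_Staging deploy = (6 + 4·12 + 18)/6 = 72/6 = 12
te_Load testing = (9 + 4·11 + 13)/6 = 66/6 = 11
te_Documentation = (1 + 4·2 + 3)/6 = 12/6 = 2
te_Release notes = (10 + 4·12 + 20)/6 = 78/6 = 13

Forward pass:
ES_Security audit = 0; EF_Security audit = 4
ES_Staging deploy = 0; EF_Staging deploy = 12
ES_Load testing = 4; EF_Load testing = 4+11 = 15
ES_Documentation = 12; EF_Documentation = 12+2 = 14
ES_Release notes = max(EF_Staging deploy=12, EF_Load testing=15, EF_Documentation=14) = 15; EF_Release notes = 15+13 = 28
Expected project duration μ = 28 days. Critical path: Security audit → Load testing → Release notes.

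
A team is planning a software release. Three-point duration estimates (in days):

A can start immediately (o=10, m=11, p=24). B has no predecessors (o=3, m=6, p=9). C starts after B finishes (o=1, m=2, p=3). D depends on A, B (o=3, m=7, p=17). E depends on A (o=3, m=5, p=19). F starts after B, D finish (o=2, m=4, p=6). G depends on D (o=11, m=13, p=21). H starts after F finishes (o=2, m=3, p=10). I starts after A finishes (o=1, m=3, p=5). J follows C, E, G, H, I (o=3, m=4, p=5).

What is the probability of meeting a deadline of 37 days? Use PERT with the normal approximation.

0.295

te_A = (10 + 4·11 + 24)/6 = 78/6 = 13; σ²_A = ((24−10)/6)² = 5.444
te_B = (3 + 4·6 + 9)/6 = 36/6 = 6; σ²_B = ((9−3)/6)² = 1.000
te_C = (1 + 4·2 + 3)/6 = 12/6 = 2; σ²_C = ((3−1)/6)² = 0.111
te_D = (3 + 4·7 + 17)/6 = 48/6 = 8; σ²_D = ((17−3)/6)² = 5.444
te_E = (3 + 4·5 + 19)/6 = 42/6 = 7; σ²_E = ((19−3)/6)² = 7.111
te_F = (2 + 4·4 + 6)/6 = 24/6 = 4; σ²_F = ((6−2)/6)² = 0.444
te_G = (11 + 4·13 + 21)/6 = 84/6 = 14; σ²_G = ((21−11)/6)² = 2.778
te_H = (2 + 4·3 + 10)/6 = 24/6 = 4; σ²_H = ((10−2)/6)² = 1.778
te_I = (1 + 4·3 + 5)/6 = 18/6 = 3; σ²_I = ((5−1)/6)² = 0.444
te_J = (3 + 4·4 + 5)/6 = 24/6 = 4; σ²_J = ((5−3)/6)² = 0.111

Forward pass:
ES_A = 0; EF_A = 13
ES_B = 0; EF_B = 6
ES_C = 6; EF_C = 6+2 = 8
ES_D = max(EF_A=13, EF_B=6) = 13; EF_D = 13+8 = 21
ES_E = 13; EF_E = 13+7 = 20
ES_F = max(EF_B=6, EF_D=21) = 21; EF_F = 21+4 = 25
ES_G = 21; EF_G = 21+14 = 35
ES_H = 25; EF_H = 25+4 = 29
ES_I = 13; EF_I = 13+3 = 16
ES_J = max(EF_C=8, EF_E=20, EF_G=35, EF_H=29, EF_I=16) = 35; EF_J = 35+4 = 39
Expected project duration μ = 39 days. Critical path: A → D → G → J.

Variance along critical path = 5.444 + 5.444 + 2.778 + 0.111 = 13.778; σ = √13.778 = 3.712 days.
Z = (37 − 39) / 3.712 = -0.539
P(T ≤ 37) = Φ(-0.539) ≈ 0.295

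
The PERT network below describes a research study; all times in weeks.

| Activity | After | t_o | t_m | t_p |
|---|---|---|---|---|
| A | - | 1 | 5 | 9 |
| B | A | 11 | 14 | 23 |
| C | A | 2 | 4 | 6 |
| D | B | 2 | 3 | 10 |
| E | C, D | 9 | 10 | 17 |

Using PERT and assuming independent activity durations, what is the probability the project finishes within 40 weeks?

te_A = (1 + 4·5 + 9)/6 = 30/6 = 5; σ²_A = ((9−1)/6)² = 1.778
te_B = (11 + 4·14 + 23)/6 = 90/6 = 15; σ²_B = ((23−11)/6)² = 4.000
te_C = (2 + 4·4 + 6)/6 = 24/6 = 4; σ²_C = ((6−2)/6)² = 0.444
te_D = (2 + 4·3 + 10)/6 = 24/6 = 4; σ²_D = ((10−2)/6)² = 1.778
te_E = (9 + 4·10 + 17)/6 = 66/6 = 11; σ²_E = ((17−9)/6)² = 1.778

Forward pass:
ES_A = 0; EF_A = 5
ES_B = 5; EF_B = 5+15 = 20
ES_C = 5; EF_C = 5+4 = 9
ES_D = 20; EF_D = 20+4 = 24
ES_E = max(EF_C=9, EF_D=24) = 24; EF_E = 24+11 = 35
Expected project duration μ = 35 weeks. Critical path: A → B → D → E.

Variance along critical path = 1.778 + 4.000 + 1.778 + 1.778 = 9.333; σ = √9.333 = 3.055 weeks.
Z = (40 − 35) / 3.055 = 1.637
P(T ≤ 40) = Φ(1.637) ≈ 0.949

0.949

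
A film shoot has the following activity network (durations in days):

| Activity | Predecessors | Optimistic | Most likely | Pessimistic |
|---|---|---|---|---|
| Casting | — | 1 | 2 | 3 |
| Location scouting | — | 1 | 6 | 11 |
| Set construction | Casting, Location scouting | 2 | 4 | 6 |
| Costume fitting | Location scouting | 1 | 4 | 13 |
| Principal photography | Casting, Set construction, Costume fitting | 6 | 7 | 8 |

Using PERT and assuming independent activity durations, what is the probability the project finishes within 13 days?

0.028

te_Casting = (1 + 4·2 + 3)/6 = 12/6 = 2; σ²_Casting = ((3−1)/6)² = 0.111
te_Location scouting = (1 + 4·6 + 11)/6 = 36/6 = 6; σ²_Location scouting = ((11−1)/6)² = 2.778
te_Set construction = (2 + 4·4 + 6)/6 = 24/6 = 4; σ²_Set construction = ((6−2)/6)² = 0.444
te_Costume fitting = (1 + 4·4 + 13)/6 = 30/6 = 5; σ²_Costume fitting = ((13−1)/6)² = 4.000
te_Principal photography = (6 + 4·7 + 8)/6 = 42/6 = 7; σ²_Principal photography = ((8−6)/6)² = 0.111

Forward pass:
ES_Casting = 0; EF_Casting = 2
ES_Location scouting = 0; EF_Location scouting = 6
ES_Set construction = max(EF_Casting=2, EF_Location scouting=6) = 6; EF_Set construction = 6+4 = 10
ES_Costume fitting = 6; EF_Costume fitting = 6+5 = 11
ES_Principal photography = max(EF_Casting=2, EF_Set construction=10, EF_Costume fitting=11) = 11; EF_Principal photography = 11+7 = 18
Expected project duration μ = 18 days. Critical path: Location scouting → Costume fitting → Principal photography.

Variance along critical path = 2.778 + 4.000 + 0.111 = 6.889; σ = √6.889 = 2.625 days.
Z = (13 − 18) / 2.625 = -1.905
P(T ≤ 13) = Φ(-1.905) ≈ 0.028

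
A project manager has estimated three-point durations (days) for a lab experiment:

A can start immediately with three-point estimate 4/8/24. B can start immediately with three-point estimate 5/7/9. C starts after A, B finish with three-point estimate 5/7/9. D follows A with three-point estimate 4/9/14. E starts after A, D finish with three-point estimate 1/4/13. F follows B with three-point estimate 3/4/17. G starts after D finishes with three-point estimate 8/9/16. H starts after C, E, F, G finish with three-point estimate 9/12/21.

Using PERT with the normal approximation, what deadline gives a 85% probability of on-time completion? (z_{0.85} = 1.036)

46.6 days

te_A = (4 + 4·8 + 24)/6 = 60/6 = 10; σ²_A = ((24−4)/6)² = 11.111
te_B = (5 + 4·7 + 9)/6 = 42/6 = 7; σ²_B = ((9−5)/6)² = 0.444
te_C = (5 + 4·7 + 9)/6 = 42/6 = 7; σ²_C = ((9−5)/6)² = 0.444
te_D = (4 + 4·9 + 14)/6 = 54/6 = 9; σ²_D = ((14−4)/6)² = 2.778
te_E = (1 + 4·4 + 13)/6 = 30/6 = 5; σ²_E = ((13−1)/6)² = 4.000
te_F = (3 + 4·4 + 17)/6 = 36/6 = 6; σ²_F = ((17−3)/6)² = 5.444
te_G = (8 + 4·9 + 16)/6 = 60/6 = 10; σ²_G = ((16−8)/6)² = 1.778
te_H = (9 + 4·12 + 21)/6 = 78/6 = 13; σ²_H = ((21−9)/6)² = 4.000

Forward pass:
ES_A = 0; EF_A = 10
ES_B = 0; EF_B = 7
ES_C = max(EF_A=10, EF_B=7) = 10; EF_C = 10+7 = 17
ES_D = 10; EF_D = 10+9 = 19
ES_E = max(EF_A=10, EF_D=19) = 19; EF_E = 19+5 = 24
ES_F = 7; EF_F = 7+6 = 13
ES_G = 19; EF_G = 19+10 = 29
ES_H = max(EF_C=17, EF_E=24, EF_F=13, EF_G=29) = 29; EF_H = 29+13 = 42
Expected project duration μ = 42 days. Critical path: A → D → G → H.

Variance along critical path = 11.111 + 2.778 + 1.778 + 4.000 = 19.667; σ = 4.435 days.
D = μ + z·σ = 42 + 1.036·4.435 = 46.6 days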